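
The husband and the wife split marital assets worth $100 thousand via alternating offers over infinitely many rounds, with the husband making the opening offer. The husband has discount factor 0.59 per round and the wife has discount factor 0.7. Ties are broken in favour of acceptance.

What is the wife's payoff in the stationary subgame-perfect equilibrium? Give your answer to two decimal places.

48.89

Let x be the husband's share when the husband proposes and y be the wife's share when the wife proposes.
The wife accepts iff offered ≥ 0.7·y, so x = 100 − 0.7y. Symmetrically y = 100 − 0.59x.
Substituting: x = 100 − 0.7(100 − 0.59x), giving x(1 − 0.59·0.7) = 100(1 − 0.7).
So x = 100 × 0.3 / 0.587 ≈ 51.1073, and the wife receives 100 − x ≈ 48.8927.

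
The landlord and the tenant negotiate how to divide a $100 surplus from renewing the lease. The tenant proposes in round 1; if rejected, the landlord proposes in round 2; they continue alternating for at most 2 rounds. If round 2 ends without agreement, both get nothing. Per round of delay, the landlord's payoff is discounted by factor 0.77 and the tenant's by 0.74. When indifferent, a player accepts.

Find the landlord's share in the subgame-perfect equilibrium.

Solve by backward induction from round 2.
Round 2 (the landlord proposes): rejection yields 0 for the tenant; the landlord offers 0 and keeps 100.
Round 1 (the tenant proposes): the landlord can get 100 next round, worth 0.77 × 100 = 77 now, so the tenant offers 77, keeping 23.

77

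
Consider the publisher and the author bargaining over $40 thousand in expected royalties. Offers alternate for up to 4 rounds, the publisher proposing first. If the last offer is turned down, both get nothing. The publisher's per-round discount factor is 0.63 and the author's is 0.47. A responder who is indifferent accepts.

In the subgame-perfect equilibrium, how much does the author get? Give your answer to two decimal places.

Round 4 (the author proposes): rejection yields 0 for the publisher; the author offers 0 and keeps 40.
Round 3 (the publisher proposes): the author can get 40 next round, worth 0.47 × 40 = 18.8 now, so the publisher offers 18.8, keeping 21.2.
Round 2 (the author proposes): the publisher can get 21.2 next round, worth 0.63 × 21.2 = 13.356 now. The author offers 13.356 and keeps 40 − 13.356 = 26.644.
Round 1 (the publisher proposes): the author can get 26.644 next round, worth 0.47 × 26.644 = 12.52268 now. The publisher offers 12.52268 and keeps 40 − 12.52268 = 27.47732.

12.52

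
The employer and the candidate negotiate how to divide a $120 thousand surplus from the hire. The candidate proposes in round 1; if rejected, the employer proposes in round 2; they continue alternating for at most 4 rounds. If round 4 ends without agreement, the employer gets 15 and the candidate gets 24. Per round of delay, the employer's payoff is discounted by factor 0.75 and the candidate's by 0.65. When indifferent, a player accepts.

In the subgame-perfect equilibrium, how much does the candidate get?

53.4

Round 4 (the employer proposes): the candidate gets 24 if talks fail, so the employer offers 24 and keeps 96.
Round 3 (the candidate proposes): the employer can get 96 next round, worth 0.75 × 96 = 72 now. The candidate offers 72 and keeps 120 − 72 = 48.
Round 2 (the employer proposes): the candidate can get 48 next round, worth 0.65 × 48 = 31.2 now, so the employer offers 31.2, keeping 88.8.
Round 1 (the candidate proposes): the employer can get 88.8 next round, worth 0.75 × 88.8 = 66.6 now; the candidate offers that and keeps 53.4.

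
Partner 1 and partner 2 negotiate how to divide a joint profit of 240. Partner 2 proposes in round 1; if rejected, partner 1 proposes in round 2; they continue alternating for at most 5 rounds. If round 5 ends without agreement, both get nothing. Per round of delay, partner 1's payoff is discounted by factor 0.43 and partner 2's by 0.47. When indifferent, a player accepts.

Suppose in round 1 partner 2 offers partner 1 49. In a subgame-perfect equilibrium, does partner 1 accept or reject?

Round 5 (partner 2 proposes): partner 1 will accept anything ≥ 0, so partner 2 offers 0 and keeps 240.
Round 4 (partner 1 proposes): partner 2 can get 240 next round, worth 0.47 × 240 = 112.8 now, so partner 1 offers 112.8, keeping 127.2.
Round 3 (partner 2 proposes): partner 1 can get 127.2 next round, worth 0.43 × 127.2 = 54.696 now; partner 2 offers that and keeps 185.304.
Round 2 (partner 1 proposes): partner 2 can get 185.304 next round, worth 0.47 × 185.304 = 87.09288 now, so partner 1 offers 87.09288, keeping 152.90712.
So by rejecting in round 1, partner 1 gets 152.90712 next round, worth 0.43 × 152.90712 = 65.7500616 now.
Offer 49 < 65.7500616, so partner 1 rejects.

Reject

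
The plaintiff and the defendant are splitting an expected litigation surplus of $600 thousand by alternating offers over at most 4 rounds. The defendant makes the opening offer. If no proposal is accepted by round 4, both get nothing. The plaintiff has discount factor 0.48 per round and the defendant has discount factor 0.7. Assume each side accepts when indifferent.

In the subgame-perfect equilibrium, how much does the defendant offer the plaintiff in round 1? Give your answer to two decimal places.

183.17

Round 4 (the plaintiff proposes): the defendant will accept anything ≥ 0, so the plaintiff offers 0 and keeps 600.
Round 3 (the defendant proposes): the plaintiff can get 600 next round, worth 0.48 × 600 = 288 now. The defendant offers 288 and keeps 600 − 288 = 312.
Round 2 (the plaintiff proposes): the defendant can get 312 next round, worth 0.7 × 312 = 218.4 now, so the plaintiff offers 218.4, keeping 381.6.
Round 1 (the defendant proposes): the plaintiff can get 381.6 next round, worth 0.48 × 381.6 = 183.168 now, so the defendant offers 183.168, keeping 416.832.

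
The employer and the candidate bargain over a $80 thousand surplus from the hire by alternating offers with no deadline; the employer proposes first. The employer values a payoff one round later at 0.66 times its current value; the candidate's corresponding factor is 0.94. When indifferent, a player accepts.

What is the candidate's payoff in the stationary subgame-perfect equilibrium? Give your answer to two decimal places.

67.36

When the employer proposes, the candidate accepts any offer worth at least 0.94 times what the candidate would get by proposing next round; and vice versa.
This gives x = 80 − 0.94y and y = 80 − 0.66x, where x and y are each side's share when it proposes.
Hence (1 − 0.94·0.66)x = 80(1 − 0.94), i.e. 0.3796·x = 4.8.
x ≈ 12.6449; the candidate's share is 80 − x ≈ 67.3551.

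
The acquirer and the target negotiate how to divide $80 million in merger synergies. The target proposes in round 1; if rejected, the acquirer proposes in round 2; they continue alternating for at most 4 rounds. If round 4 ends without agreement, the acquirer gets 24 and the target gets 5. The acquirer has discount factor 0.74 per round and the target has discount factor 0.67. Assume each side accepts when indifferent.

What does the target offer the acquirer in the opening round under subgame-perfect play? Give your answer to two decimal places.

47.05

Round 4 (the acquirer proposes): the target gets 5 if talks fail, so the acquirer offers 5 and keeps 75.
Round 3 (the target proposes): the acquirer can get 75 next round, worth 0.74 × 75 = 55.5 now. The target offers 55.5 and keeps 80 − 55.5 = 24.5.
Round 2 (the acquirer proposes): the target can get 24.5 next round, worth 0.67 × 24.5 = 16.415 now, so the acquirer offers 16.415, keeping 63.585.
Round 1 (the target proposes): the acquirer can get 63.585 next round, worth 0.74 × 63.585 = 47.0529 now, so the target offers 47.0529, keeping 32.9471.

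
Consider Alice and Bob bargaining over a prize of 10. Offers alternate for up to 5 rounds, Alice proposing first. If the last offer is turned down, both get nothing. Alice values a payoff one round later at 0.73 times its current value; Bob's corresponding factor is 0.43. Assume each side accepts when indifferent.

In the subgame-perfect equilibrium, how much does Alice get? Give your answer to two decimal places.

By backward induction:
Round 5 (Alice proposes): Bob will accept anything ≥ 0, so Alice offers 0 and keeps 10.
Round 4 (Bob proposes): Alice can get 10 next round, worth 0.73 × 10 = 7.3 now, so Bob offers 7.3, keeping 2.7.
Round 3 (Alice proposes): Bob can get 2.7 next round, worth 0.43 × 2.7 = 1.161 now. Alice offers 1.161 and keeps 10 − 1.161 = 8.839.
Round 2 (Bob proposes): Alice can get 8.839 next round, worth 0.73 × 8.839 = 6.45247 now; Bob offers that and keeps 3.54753.
Round 1 (Alice proposes): Bob can get 3.54753 next round, worth 0.43 × 3.54753 = 1.5254379 now. Alice offers 1.5254379 and keeps 10 − 1.5254379 = 8.4745621.

8.47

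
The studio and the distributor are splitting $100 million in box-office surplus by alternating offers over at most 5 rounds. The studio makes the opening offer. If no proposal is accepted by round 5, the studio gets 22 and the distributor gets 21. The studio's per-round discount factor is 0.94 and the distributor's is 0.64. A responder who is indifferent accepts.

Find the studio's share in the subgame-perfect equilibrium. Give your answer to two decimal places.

Round 5 (the studio proposes): the distributor gets 21 if talks fail, so the studio offers 21 and keeps 79.
Round 4 (the distributor proposes): the studio can get 79 next round, worth 0.94 × 79 = 74.26 now, so the distributor offers 74.26, keeping 25.74.
Round 3 (the studio proposes): the distributor can get 25.74 next round, worth 0.64 × 25.74 = 16.4736 now, so the studio offers 16.4736, keeping 83.5264.
Round 2 (the distributor proposes): the studio can get 83.5264 next round, worth 0.94 × 83.5264 = 78.514816 now; the distributor offers that and keeps 21.485184.
Round 1 (the studio proposes): the distributor can get 21.485184 next round, worth 0.64 × 21.485184 = 13.75051776 now, so the studio offers 13.75051776, keeping 86.24948224.

86.25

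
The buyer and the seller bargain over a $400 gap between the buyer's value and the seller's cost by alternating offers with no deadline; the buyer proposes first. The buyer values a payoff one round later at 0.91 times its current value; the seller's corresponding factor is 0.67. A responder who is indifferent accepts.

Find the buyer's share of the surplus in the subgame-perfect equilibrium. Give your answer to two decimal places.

Let x be the buyer's share when the buyer proposes and y be the seller's share when the seller proposes.
The seller accepts iff offered ≥ 0.67·y, so x = 400 − 0.67y. Symmetrically y = 400 − 0.91x.
Substituting: x = 400 − 0.67(400 − 0.91x), giving x(1 − 0.91·0.67) = 400(1 − 0.67).
So x = 400 × 0.33 / 0.3903 ≈ 338.2014, and the seller receives 400 − x ≈ 61.7986.

338.20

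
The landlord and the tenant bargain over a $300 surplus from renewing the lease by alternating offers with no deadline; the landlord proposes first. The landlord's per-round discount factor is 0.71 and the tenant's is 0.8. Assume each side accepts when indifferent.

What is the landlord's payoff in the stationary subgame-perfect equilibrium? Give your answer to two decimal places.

138.89

Let x be the landlord's share when the landlord proposes and y be the tenant's share when the tenant proposes.
The tenant accepts iff offered ≥ 0.8·y, so x = 300 − 0.8y. Symmetrically y = 300 − 0.71x.
Substituting: x = 300 − 0.8(300 − 0.71x), giving x(1 − 0.71·0.8) = 300(1 − 0.8).
So x = 300 × 0.2 / 0.432 ≈ 138.8889, and the tenant receives 300 − x ≈ 161.1111.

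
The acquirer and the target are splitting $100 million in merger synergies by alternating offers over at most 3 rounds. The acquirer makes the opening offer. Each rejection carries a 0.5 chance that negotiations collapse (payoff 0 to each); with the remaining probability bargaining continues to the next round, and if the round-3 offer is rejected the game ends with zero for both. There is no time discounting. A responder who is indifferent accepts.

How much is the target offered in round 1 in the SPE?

Round 3 (the acquirer proposes): the target will accept anything ≥ 0, so the acquirer offers 0 and keeps 100.
Round 2 (the target proposes): rejecting gives the acquirer an expected 0.5 × 100 = 50. The target offers 50 and keeps 100 − 50 = 50.
Round 1 (the acquirer proposes): rejecting gives the target an expected 0.5 × 50 = 25, so the acquirer offers 25, keeping 75.

25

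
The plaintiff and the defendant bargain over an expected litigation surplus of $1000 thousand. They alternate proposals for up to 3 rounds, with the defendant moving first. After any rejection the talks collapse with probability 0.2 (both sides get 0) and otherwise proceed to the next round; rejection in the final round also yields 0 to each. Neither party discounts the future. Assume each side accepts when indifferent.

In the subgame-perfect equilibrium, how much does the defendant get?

Round 3 (the defendant proposes): the plaintiff will accept anything ≥ 0, so the defendant offers 0 and keeps 1000.
Round 2 (the plaintiff proposes): rejecting gives the defendant an expected 0.8 × 1000 = 800. The plaintiff offers 800 and keeps 1000 − 800 = 200.
Round 1 (the defendant proposes): rejecting gives the plaintiff an expected 0.8 × 200 = 160; the defendant offers that and keeps 840.

840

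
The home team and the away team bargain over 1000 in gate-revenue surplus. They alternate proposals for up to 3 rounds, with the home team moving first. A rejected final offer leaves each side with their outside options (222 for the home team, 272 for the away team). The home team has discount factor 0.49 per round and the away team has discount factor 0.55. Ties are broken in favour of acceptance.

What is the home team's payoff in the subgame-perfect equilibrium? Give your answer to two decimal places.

Round 3 (the home team proposes): the away team gets 272 if talks fail, so the home team offers 272 and keeps 728.
Round 2 (the away team proposes): the home team can get 728 next round, worth 0.49 × 728 = 356.72 now; the away team offers that and keeps 643.28.
Round 1 (the home team proposes): the away team can get 643.28 next round, worth 0.55 × 643.28 = 353.804 now. The home team offers 353.804 and keeps 1000 − 353.804 = 646.196.

646.20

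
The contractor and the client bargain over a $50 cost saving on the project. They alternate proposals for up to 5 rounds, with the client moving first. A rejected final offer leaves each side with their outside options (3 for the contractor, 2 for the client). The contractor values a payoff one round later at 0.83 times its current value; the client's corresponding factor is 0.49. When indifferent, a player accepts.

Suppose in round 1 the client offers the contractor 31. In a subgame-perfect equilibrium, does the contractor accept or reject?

Accept

Round 5 (the client proposes): the contractor gets 3 if talks fail, so the client offers 3 and keeps 47.
Round 4 (the contractor proposes): the client can get 47 next round, worth 0.49 × 47 = 23.03 now; the contractor offers that and keeps 26.97.
Round 3 (the client proposes): the contractor can get 26.97 next round, worth 0.83 × 26.97 = 22.3851 now, so the client offers 22.3851, keeping 27.6149.
Round 2 (the contractor proposes): the client can get 27.6149 next round, worth 0.49 × 27.6149 = 13.531301 now. The contractor offers 13.531301 and keeps 50 − 13.531301 = 36.468699.
So by rejecting in round 1, the contractor gets 36.468699 next round, worth 0.83 × 36.468699 = 30.26902017 now.
Offer 31 ≥ 30.26902017, so the contractor accepts.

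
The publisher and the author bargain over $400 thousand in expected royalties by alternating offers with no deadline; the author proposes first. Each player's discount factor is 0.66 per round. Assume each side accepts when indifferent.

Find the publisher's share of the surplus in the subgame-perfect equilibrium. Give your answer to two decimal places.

159.04

Let x be the author's share when the author proposes and y be the publisher's share when the publisher proposes.
The publisher accepts iff offered ≥ 0.66·y, so x = 400 − 0.66y. Symmetrically y = 400 − 0.66x.
Substituting: x = 400 − 0.66(400 − 0.66x), giving x(1 − 0.66·0.66) = 400(1 − 0.66).
So x = 400 × 0.34 / 0.5644 ≈ 240.9639, and the publisher receives 400 − x ≈ 159.0361.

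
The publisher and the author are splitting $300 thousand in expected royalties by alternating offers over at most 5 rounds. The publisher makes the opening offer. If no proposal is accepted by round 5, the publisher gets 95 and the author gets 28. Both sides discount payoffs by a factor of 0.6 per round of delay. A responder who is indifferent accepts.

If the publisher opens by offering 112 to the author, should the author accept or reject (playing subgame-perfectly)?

Round 5 (the publisher proposes): the author gets 28 if talks fail, so the publisher offers 28 and keeps 272.
Round 4 (the author proposes): the publisher can get 272 next round, worth 0.6 × 272 = 163.2 now, so the author offers 163.2, keeping 136.8.
Round 3 (the publisher proposes): the author can get 136.8 next round, worth 0.6 × 136.8 = 82.08 now; the publisher offers that and keeps 217.92.
Round 2 (the author proposes): the publisher can get 217.92 next round, worth 0.6 × 217.92 = 130.752 now; the author offers that and keeps 169.248.
So by rejecting in round 1, the author gets 169.248 next round, worth 0.6 × 169.248 = 101.5488 now.
Offer 112 ≥ 101.5488, so the author accepts.

Accept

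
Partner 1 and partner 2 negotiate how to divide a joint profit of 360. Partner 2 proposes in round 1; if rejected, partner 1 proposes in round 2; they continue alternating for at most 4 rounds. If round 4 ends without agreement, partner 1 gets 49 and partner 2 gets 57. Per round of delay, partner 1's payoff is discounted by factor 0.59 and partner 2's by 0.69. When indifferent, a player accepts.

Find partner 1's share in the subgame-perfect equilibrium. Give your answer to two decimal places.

By backward induction:
Round 4 (partner 1 proposes): partner 2 gets 57 if talks fail, so partner 1 offers 57 and keeps 303.
Round 3 (partner 2 proposes): partner 1 can get 303 next round, worth 0.59 × 303 = 178.77 now. Partner 2 offers 178.77 and keeps 360 − 178.77 = 181.23.
Round 2 (partner 1 proposes): partner 2 can get 181.23 next round, worth 0.69 × 181.23 = 125.0487 now; partner 1 offers that and keeps 234.9513.
Round 1 (partner 2 proposes): partner 1 can get 234.9513 next round, worth 0.59 × 234.9513 = 138.621267 now. Partner 2 offers 138.621267 and keeps 360 − 138.621267 = 221.378733.

138.62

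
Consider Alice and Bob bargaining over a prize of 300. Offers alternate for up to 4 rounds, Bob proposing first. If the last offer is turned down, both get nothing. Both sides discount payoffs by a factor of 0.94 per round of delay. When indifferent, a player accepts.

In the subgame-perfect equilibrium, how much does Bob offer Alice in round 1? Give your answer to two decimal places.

Round 4 (Alice proposes): rejection yields 0 for Bob; Alice offers 0 and keeps 300.
Round 3 (Bob proposes): Alice can get 300 next round, worth 0.94 × 300 = 282 now. Bob offers 282 and keeps 300 − 282 = 18.
Round 2 (Alice proposes): Bob can get 18 next round, worth 0.94 × 18 = 16.92 now; Alice offers that and keeps 283.08.
Round 1 (Bob proposes): Alice can get 283.08 next round, worth 0.94 × 283.08 = 266.0952 now, so Bob offers 266.0952, keeping 33.9048.

266.10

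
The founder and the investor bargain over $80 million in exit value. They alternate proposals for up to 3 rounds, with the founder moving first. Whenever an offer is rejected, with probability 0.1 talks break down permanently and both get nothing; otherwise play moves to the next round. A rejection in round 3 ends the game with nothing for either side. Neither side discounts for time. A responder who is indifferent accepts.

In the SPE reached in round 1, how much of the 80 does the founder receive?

72.8

By backward induction:
Round 3 (the founder proposes): rejection yields 0 for the investor; the founder offers 0 and keeps 80.
Round 2 (the investor proposes): rejecting gives the founder an expected 0.9 × 80 = 72; the investor offers that and keeps 8.
Round 1 (the founder proposes): rejecting gives the investor an expected 0.9 × 8 = 7.2; the founder offers that and keeps 72.8.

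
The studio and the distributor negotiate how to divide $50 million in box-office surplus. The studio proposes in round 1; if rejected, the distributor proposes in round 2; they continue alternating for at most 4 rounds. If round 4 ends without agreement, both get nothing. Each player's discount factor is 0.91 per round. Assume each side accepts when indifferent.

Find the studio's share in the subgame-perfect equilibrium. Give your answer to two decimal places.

Round 4 (the distributor proposes): rejection yields 0 for the studio; the distributor offers 0 and keeps 50.
Round 3 (the studio proposes): the distributor can get 50 next round, worth 0.91 × 50 = 45.5 now. The studio offers 45.5 and keeps 50 − 45.5 = 4.5.
Round 2 (the distributor proposes): the studio can get 4.5 next round, worth 0.91 × 4.5 = 4.095 now, so the distributor offers 4.095, keeping 45.905.
Round 1 (the studio proposes): the distributor can get 45.905 next round, worth 0.91 × 45.905 = 41.77355 now. The studio offers 41.77355 and keeps 50 − 41.77355 = 8.22645.

8.23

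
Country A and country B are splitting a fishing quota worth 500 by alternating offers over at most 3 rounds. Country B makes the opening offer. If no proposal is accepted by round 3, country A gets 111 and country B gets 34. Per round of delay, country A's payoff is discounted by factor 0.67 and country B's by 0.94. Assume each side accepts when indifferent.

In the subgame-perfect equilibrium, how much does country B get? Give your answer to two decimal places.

Solve by backward induction from round 3.
Round 3 (country B proposes): country A gets 111 if talks fail, so country B offers 111 and keeps 389.
Round 2 (country A proposes): country B can get 389 next round, worth 0.94 × 389 = 365.66 now. Country A offers 365.66 and keeps 500 − 365.66 = 134.34.
Round 1 (country B proposes): country A can get 134.34 next round, worth 0.67 × 134.34 = 90.0078 now. Country B offers 90.0078 and keeps 500 − 90.0078 = 409.9922.

409.99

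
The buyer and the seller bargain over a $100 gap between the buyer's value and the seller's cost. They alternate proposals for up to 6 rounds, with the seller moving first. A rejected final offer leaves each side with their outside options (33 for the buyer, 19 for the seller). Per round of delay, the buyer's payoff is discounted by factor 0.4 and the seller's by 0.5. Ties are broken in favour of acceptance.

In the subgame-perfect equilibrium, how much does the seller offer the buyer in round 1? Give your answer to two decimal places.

Round 6 (the buyer proposes): the seller gets 19 if talks fail, so the buyer offers 19 and keeps 81.
Round 5 (the seller proposes): the buyer can get 81 next round, worth 0.4 × 81 = 32.4 now; the seller offers that and keeps 67.6.
Round 4 (the buyer proposes): the seller can get 67.6 next round, worth 0.5 × 67.6 = 33.8 now, so the buyer offers 33.8, keeping 66.2.
Round 3 (the seller proposes): the buyer can get 66.2 next round, worth 0.4 × 66.2 = 26.48 now. The seller offers 26.48 and keeps 100 − 26.48 = 73.52.
Round 2 (the buyer proposes): the seller can get 73.52 next round, worth 0.5 × 73.52 = 36.76 now; the buyer offers that and keeps 63.24.
Round 1 (the seller proposes): the buyer can get 63.24 next round, worth 0.4 × 63.24 = 25.296 now, so the seller offers 25.296, keeping 74.704.

25.30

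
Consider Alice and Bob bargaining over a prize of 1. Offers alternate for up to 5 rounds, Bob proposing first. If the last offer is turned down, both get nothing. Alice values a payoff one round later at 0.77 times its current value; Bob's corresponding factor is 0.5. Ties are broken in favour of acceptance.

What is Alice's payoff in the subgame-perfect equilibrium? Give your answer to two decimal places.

0.53

Round 5 (Bob proposes): rejection yields 0 for Alice; Bob offers 0 and keeps 1.
Round 4 (Alice proposes): Bob can get 1 next round, worth 0.5 × 1 = 0.5 now, so Alice offers 0.5, keeping 0.5.
Round 3 (Bob proposes): Alice can get 0.5 next round, worth 0.77 × 0.5 = 0.385 now, so Bob offers 0.385, keeping 0.615.
Round 2 (Alice proposes): Bob can get 0.615 next round, worth 0.5 × 0.615 = 0.3075 now; Alice offers that and keeps 0.6925.
Round 1 (Bob proposes): Alice can get 0.6925 next round, worth 0.77 × 0.6925 = 0.533225 now; Bob offers that and keeps 0.466775.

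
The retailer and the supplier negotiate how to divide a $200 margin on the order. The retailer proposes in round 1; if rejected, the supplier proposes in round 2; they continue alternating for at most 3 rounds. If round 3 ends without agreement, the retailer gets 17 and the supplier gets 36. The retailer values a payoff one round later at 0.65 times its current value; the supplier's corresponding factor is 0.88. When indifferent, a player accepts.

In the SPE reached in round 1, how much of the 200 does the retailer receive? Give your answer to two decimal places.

Round 3 (the retailer proposes): the supplier gets 36 if talks fail, so the retailer offers 36 and keeps 164.
Round 2 (the supplier proposes): the retailer can get 164 next round, worth 0.65 × 164 = 106.6 now. The supplier offers 106.6 and keeps 200 − 106.6 = 93.4.
Round 1 (the retailer proposes): the supplier can get 93.4 next round, worth 0.88 × 93.4 = 82.192 now. The retailer offers 82.192 and keeps 200 − 82.192 = 117.808.

117.81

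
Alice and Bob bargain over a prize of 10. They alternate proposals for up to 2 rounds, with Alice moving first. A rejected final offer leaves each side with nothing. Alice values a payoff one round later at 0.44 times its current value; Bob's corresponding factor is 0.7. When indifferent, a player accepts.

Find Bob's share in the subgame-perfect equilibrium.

7

Round 2 (Bob proposes): rejection yields 0 for Alice; Bob offers 0 and keeps 10.
Round 1 (Alice proposes): Bob can get 10 next round, worth 0.7 × 10 = 7 now; Alice offers that and keeps 3.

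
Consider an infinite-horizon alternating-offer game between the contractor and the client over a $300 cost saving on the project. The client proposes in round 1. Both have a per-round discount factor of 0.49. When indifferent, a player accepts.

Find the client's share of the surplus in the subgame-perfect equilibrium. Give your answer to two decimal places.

When the client proposes, the contractor accepts any offer worth at least 0.49 times what the contractor would get by proposing next round; and vice versa.
This gives x = 300 − 0.49y and y = 300 − 0.49x, where x and y are each side's share when it proposes.
Hence (1 − 0.49·0.49)x = 300(1 − 0.49), i.e. 0.7599·x = 153.
x ≈ 201.3423; the contractor's share is 300 − x ≈ 98.6577.

201.34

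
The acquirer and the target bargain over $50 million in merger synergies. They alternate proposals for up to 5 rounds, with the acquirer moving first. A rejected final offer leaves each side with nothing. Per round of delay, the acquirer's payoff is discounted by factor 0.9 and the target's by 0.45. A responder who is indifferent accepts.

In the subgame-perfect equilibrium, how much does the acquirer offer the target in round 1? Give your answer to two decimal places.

3.16

By backward induction:
Round 5 (the acquirer proposes): the target will accept anything ≥ 0, so the acquirer offers 0 and keeps 50.
Round 4 (the target proposes): the acquirer can get 50 next round, worth 0.9 × 50 = 45 now, so the target offers 45, keeping 5.
Round 3 (the acquirer proposes): the target can get 5 next round, worth 0.45 × 5 = 2.25 now, so the acquirer offers 2.25, keeping 47.75.
Round 2 (the target proposes): the acquirer can get 47.75 next round, worth 0.9 × 47.75 = 42.975 now, so the target offers 42.975, keeping 7.025.
Round 1 (the acquirer proposes): the target can get 7.025 next round, worth 0.45 × 7.025 = 3.16125 now, so the acquirer offers 3.16125, keeping 46.83875.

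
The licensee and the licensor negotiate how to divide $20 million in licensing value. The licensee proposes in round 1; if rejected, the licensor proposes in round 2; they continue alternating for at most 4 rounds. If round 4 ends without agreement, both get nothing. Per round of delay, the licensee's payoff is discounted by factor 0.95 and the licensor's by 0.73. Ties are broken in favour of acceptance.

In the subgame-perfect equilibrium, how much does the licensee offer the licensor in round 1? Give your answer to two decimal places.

10.86

Round 4 (the licensor proposes): the licensee will accept anything ≥ 0, so the licensor offers 0 and keeps 20.
Round 3 (the licensee proposes): the licensor can get 20 next round, worth 0.73 × 20 = 14.6 now, so the licensee offers 14.6, keeping 5.4.
Round 2 (the licensor proposes): the licensee can get 5.4 next round, worth 0.95 × 5.4 = 5.13 now; the licensor offers that and keeps 14.87.
Round 1 (the licensee proposes): the licensor can get 14.87 next round, worth 0.73 × 14.87 = 10.8551 now. The licensee offers 10.8551 and keeps 20 − 10.8551 = 9.1449.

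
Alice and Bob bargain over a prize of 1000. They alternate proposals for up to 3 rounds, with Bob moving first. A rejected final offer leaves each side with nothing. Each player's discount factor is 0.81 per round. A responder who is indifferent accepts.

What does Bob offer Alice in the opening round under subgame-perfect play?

Round 3 (Bob proposes): rejection yields 0 for Alice; Bob offers 0 and keeps 1000.
Round 2 (Alice proposes): Bob can get 1000 next round, worth 0.81 × 1000 = 810 now; Alice offers that and keeps 190.
Round 1 (Bob proposes): Alice can get 190 next round, worth 0.81 × 190 = 153.9 now; Bob offers that and keeps 846.1.

153.9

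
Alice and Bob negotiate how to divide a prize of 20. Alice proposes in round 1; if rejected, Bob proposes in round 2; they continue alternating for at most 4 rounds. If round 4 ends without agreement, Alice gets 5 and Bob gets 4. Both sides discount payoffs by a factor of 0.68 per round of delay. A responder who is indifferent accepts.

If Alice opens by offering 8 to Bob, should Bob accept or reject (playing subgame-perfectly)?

Reject

Round 4 (Bob proposes): Alice gets 5 if talks fail, so Bob offers 5 and keeps 15.
Round 3 (Alice proposes): Bob can get 15 next round, worth 0.68 × 15 = 10.2 now. Alice offers 10.2 and keeps 20 − 10.2 = 9.8.
Round 2 (Bob proposes): Alice can get 9.8 next round, worth 0.68 × 9.8 = 6.664 now. Bob offers 6.664 and keeps 20 − 6.664 = 13.336.
So by rejecting in round 1, Bob gets 13.336 next round, worth 0.68 × 13.336 = 9.06848 now.
Offer 8 < 9.06848, so Bob rejects.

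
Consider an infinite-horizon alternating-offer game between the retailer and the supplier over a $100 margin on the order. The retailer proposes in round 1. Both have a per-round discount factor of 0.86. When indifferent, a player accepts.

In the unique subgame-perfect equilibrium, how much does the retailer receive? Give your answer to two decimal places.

53.76

Let x be the retailer's share when the retailer proposes and y be the supplier's share when the supplier proposes.
The supplier accepts iff offered ≥ 0.86·y, so x = 100 − 0.86y. Symmetrically y = 100 − 0.86x.
Substituting: x = 100 − 0.86(100 − 0.86x), giving x(1 − 0.86·0.86) = 100(1 − 0.86).
So x = 100 × 0.14 / 0.2604 ≈ 53.7634, and the supplier receives 100 − x ≈ 46.2366.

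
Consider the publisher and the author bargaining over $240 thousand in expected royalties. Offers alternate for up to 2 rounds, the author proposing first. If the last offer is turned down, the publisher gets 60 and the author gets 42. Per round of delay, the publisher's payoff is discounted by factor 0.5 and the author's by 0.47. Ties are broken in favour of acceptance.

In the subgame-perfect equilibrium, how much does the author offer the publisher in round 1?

99

Round 2 (the publisher proposes): the author gets 42 if talks fail, so the publisher offers 42 and keeps 198.
Round 1 (the author proposes): the publisher can get 198 next round, worth 0.5 × 198 = 99 now. The author offers 99 and keeps 240 − 99 = 141.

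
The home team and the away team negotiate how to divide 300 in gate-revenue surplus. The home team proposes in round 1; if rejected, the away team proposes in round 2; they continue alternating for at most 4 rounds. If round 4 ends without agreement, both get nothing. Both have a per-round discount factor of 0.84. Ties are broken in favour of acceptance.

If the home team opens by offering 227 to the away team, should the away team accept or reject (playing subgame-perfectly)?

Round 4 (the away team proposes): the home team will accept anything ≥ 0, so the away team offers 0 and keeps 300.
Round 3 (the home team proposes): the away team can get 300 next round, worth 0.84 × 300 = 252 now, so the home team offers 252, keeping 48.
Round 2 (the away team proposes): the home team can get 48 next round, worth 0.84 × 48 = 40.32 now. The away team offers 40.32 and keeps 300 − 40.32 = 259.68.
So by rejecting in round 1, the away team gets 259.68 next round, worth 0.84 × 259.68 = 218.1312 now.
Offer 227 ≥ 218.1312, so the away team accepts.

Accept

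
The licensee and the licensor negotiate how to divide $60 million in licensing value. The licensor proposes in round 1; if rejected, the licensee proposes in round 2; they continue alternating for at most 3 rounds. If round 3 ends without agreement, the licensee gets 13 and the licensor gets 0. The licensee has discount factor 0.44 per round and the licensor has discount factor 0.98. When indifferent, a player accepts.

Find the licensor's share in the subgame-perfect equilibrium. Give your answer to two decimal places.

Round 3 (the licensor proposes): the licensee gets 13 if talks fail, so the licensor offers 13 and keeps 47.
Round 2 (the licensee proposes): the licensor can get 47 next round, worth 0.98 × 47 = 46.06 now; the licensee offers that and keeps 13.94.
Round 1 (the licensor proposes): the licensee can get 13.94 next round, worth 0.44 × 13.94 = 6.1336 now; the licensor offers that and keeps 53.8664.

53.87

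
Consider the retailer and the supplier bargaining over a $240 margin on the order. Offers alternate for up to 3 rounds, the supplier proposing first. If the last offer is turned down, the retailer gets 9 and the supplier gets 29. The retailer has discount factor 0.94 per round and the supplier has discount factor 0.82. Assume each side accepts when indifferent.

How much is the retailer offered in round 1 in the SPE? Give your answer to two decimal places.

47.55

Round 3 (the supplier proposes): the retailer gets 9 if talks fail, so the supplier offers 9 and keeps 231.
Round 2 (the retailer proposes): the supplier can get 231 next round, worth 0.82 × 231 = 189.42 now, so the retailer offers 189.42, keeping 50.58.
Round 1 (the supplier proposes): the retailer can get 50.58 next round, worth 0.94 × 50.58 = 47.5452 now; the supplier offers that and keeps 192.4548.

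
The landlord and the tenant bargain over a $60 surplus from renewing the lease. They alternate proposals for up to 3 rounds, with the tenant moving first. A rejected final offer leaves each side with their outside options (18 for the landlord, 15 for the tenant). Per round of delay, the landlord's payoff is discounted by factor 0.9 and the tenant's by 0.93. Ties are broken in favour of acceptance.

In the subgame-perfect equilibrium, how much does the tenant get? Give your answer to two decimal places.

41.15

Solve by backward induction from round 3.
Round 3 (the tenant proposes): the landlord gets 18 if talks fail, so the tenant offers 18 and keeps 42.
Round 2 (the landlord proposes): the tenant can get 42 next round, worth 0.93 × 42 = 39.06 now, so the landlord offers 39.06, keeping 20.94.
Round 1 (the tenant proposes): the landlord can get 20.94 next round, worth 0.9 × 20.94 = 18.846 now; the tenant offers that and keeps 41.154.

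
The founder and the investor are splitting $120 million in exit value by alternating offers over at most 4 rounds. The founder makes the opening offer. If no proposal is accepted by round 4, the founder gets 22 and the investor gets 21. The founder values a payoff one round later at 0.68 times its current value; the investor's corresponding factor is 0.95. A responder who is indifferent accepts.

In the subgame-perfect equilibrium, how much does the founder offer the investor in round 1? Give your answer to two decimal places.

96.62

Solve by backward induction from round 4.
Round 4 (the investor proposes): the founder gets 22 if talks fail, so the investor offers 22 and keeps 98.
Round 3 (the founder proposes): the investor can get 98 next round, worth 0.95 × 98 = 93.1 now; the founder offers that and keeps 26.9.
Round 2 (the investor proposes): the founder can get 26.9 next round, worth 0.68 × 26.9 = 18.292 now; the investor offers that and keeps 101.708.
Round 1 (the founder proposes): the investor can get 101.708 next round, worth 0.95 × 101.708 = 96.6226 now; the founder offers that and keeps 23.3774.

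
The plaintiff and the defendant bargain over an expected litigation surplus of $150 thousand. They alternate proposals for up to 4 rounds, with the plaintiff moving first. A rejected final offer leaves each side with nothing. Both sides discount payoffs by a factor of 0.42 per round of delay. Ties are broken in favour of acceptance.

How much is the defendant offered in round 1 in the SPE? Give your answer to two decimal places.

47.65

Round 4 (the defendant proposes): the plaintiff will accept anything ≥ 0, so the defendant offers 0 and keeps 150.
Round 3 (the plaintiff proposes): the defendant can get 150 next round, worth 0.42 × 150 = 63 now, so the plaintiff offers 63, keeping 87.
Round 2 (the defendant proposes): the plaintiff can get 87 next round, worth 0.42 × 87 = 36.54 now, so the defendant offers 36.54, keeping 113.46.
Round 1 (the plaintiff proposes): the defendant can get 113.46 next round, worth 0.42 × 113.46 = 47.6532 now, so the plaintiff offers 47.6532, keeping 102.3468.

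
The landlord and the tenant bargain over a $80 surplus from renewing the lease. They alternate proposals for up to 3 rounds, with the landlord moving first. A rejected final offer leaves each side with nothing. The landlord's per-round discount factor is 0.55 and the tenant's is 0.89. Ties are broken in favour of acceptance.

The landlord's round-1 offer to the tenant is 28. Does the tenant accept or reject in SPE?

Reject

Round 3 (the landlord proposes): the tenant will accept anything ≥ 0, so the landlord offers 0 and keeps 80.
Round 2 (the tenant proposes): the landlord can get 80 next round, worth 0.55 × 80 = 44 now. The tenant offers 44 and keeps 80 − 44 = 36.
So by rejecting in round 1, the tenant gets 36 next round, worth 0.89 × 36 = 32.04 now.
Offer 28 < 32.04, so the tenant rejects.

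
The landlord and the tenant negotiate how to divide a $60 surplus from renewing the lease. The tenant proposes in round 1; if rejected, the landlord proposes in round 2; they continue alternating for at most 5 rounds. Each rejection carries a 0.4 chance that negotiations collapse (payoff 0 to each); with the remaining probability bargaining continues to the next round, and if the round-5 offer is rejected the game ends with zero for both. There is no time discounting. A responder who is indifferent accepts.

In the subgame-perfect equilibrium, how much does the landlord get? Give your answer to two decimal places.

By backward induction:
Round 5 (the tenant proposes): the landlord will accept anything ≥ 0, so the tenant offers 0 and keeps 60.
Round 4 (the landlord proposes): rejecting gives the tenant an expected 0.6 × 60 = 36. The landlord offers 36 and keeps 60 − 36 = 24.
Round 3 (the tenant proposes): rejecting gives the landlord an expected 0.6 × 24 = 14.4. The tenant offers 14.4 and keeps 60 − 14.4 = 45.6.
Round 2 (the landlord proposes): rejecting gives the tenant an expected 0.6 × 45.6 = 27.36; the landlord offers that and keeps 32.64.
Round 1 (the tenant proposes): rejecting gives the landlord an expected 0.6 × 32.64 = 19.584, so the tenant offers 19.584, keeping 40.416.

19.58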